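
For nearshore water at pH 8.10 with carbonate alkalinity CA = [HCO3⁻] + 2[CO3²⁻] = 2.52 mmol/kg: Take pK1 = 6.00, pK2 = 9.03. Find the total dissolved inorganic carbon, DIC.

CA = [HCO3⁻] + 2[CO3²⁻] = (α₁ + 2α₂)·DIC
At pH 8.10: [H⁺]/K1 = 10^-2.10 = 0.0079433, K2/[H⁺] = 10^-0.93 = 0.11749
α₁ = 1/(1 + 0.0079433 + 0.11749) = 1/1.1254 = 0.8885; α₂ = α₁·K2/[H⁺] = 0.1044
α₁ + 2α₂ = 1.0973
DIC = CA / (α₁ + 2α₂) = 2.52 / 1.0973 = 2.30 mmol/kg

DIC = 2.30 mmol/kg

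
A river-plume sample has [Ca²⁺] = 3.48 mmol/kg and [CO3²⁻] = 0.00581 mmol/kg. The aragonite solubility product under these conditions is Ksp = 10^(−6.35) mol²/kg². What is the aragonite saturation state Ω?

Ω = 0.0453

Ksp = 10^(−6.35) = 4.467×10^-7
Ω = [Ca²⁺][CO3²⁻]/Ksp = (3.48×10^-3)(0.00581×10^-3) / 4.467×10^-7 = 0.0453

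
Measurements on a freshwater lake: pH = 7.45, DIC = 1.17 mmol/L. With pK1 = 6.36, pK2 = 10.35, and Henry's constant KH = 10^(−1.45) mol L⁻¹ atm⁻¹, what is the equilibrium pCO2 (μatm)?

pCO2 = 2480 μatm

α₀ = 1 / (1 + K1/[H⁺] + K1K2/[H⁺]²) = 1 / (1 + 10^+1.09 + 10^-1.81)
   = 1 / (1 + 12.303 + 0.015488) = 1/13.318 = 0.07509
[CO2*] = α₀ × DIC = 0.07509 × 1.17 = 0.08785 mmol/L
pCO2 = [CO2*]/KH = 8.785×10^-5 / 3.548×10^-2 = 2480 μatm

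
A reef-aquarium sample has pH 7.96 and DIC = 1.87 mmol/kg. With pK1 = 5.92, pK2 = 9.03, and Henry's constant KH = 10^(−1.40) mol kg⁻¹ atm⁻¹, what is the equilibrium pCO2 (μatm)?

pCO2 = 391 μatm

α₀ = 1 / (1 + K1/[H⁺] + K1K2/[H⁺]²) = 1 / (1 + 10^+2.04 + 10^+0.97)
   = 1 / (1 + 109.65 + 9.3325) = 1/119.98 = 0.008335
[CO2*] = α₀ × DIC = 0.008335 × 1.87 = 0.01559 mmol/kg = 15.59 μmol/kg
pCO2 = [CO2*]/KH = 1.559×10^-5 / 3.981×10^-2 = 391 μatm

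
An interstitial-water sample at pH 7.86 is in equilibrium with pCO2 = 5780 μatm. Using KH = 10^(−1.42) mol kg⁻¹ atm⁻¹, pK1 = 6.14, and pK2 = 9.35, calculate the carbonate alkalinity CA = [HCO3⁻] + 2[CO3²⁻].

CA = 12.3 mmol/kg

[CO2*] = KH · pCO2 = 10^(−1.42) × 5780×10^-6 = 2.197×10^-4 mol/kg
α₀ = 1/(1 + K1/[H⁺] + K1K2/[H⁺]²) = 1/(1 + 10^+1.72 + 10^+0.23) = 0.01812
DIC = [CO2*]/α₀ = 2.197×10^-4 / 0.01812 = 12.13 mmol/kg
CA = (α₁ + 2α₂)·DIC = (0.9511 + 2×0.03078) × 12.13 = 12.3 mmol/kg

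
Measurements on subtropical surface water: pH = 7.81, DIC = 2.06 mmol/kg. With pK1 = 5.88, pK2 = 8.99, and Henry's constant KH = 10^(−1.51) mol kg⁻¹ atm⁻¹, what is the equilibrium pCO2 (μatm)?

α₀ = 1 / (1 + K1/[H⁺] + K1K2/[H⁺]²) = 1 / (1 + 10^+1.93 + 10^+0.75)
   = 1 / (1 + 85.114 + 5.6234) = 1/91.737 = 0.01090
[CO2*] = α₀ × DIC = 0.01090 × 2.06 = 0.02246 mmol/kg
pCO2 = [CO2*]/KH = 2.246×10^-5 / 3.090×10^-2 = 727 μatm

pCO2 = 727 μatm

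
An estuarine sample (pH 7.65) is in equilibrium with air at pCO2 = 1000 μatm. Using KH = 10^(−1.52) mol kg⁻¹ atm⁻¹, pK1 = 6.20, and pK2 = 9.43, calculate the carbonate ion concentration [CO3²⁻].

[CO2*] = KH · pCO2 = 10^(−1.52) × 1000×10^-6 = 3.020×10^-5 mol/kg
α₀ = 1/(1 + K1/[H⁺] + K1K2/[H⁺]²) = 1/(1 + 10^+1.45 + 10^-0.33) = 0.03373
DIC = [CO2*]/α₀ = 3.020×10^-5 / 0.03373 = 0.8955 mmol/kg
[CO3²⁻] = α₂·DIC; α₂ = 0.01577, so [CO3²⁻] = 0.01577 × 0.8955 = 0.0141 mmol/kg = 14.1 μmol/kg

[CO3²⁻] = 14.1 μmol/kg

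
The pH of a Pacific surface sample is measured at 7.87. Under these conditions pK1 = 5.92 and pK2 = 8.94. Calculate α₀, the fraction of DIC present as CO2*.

α₀ = 0.0102

α₀ = 1 / (1 + K1/[H⁺] + K1K2/[H⁺]²) = 1 / (1 + 10^+1.95 + 10^+0.88)
   = 1 / (1 + 89.125 + 7.5858) = 1/97.711 = 0.01023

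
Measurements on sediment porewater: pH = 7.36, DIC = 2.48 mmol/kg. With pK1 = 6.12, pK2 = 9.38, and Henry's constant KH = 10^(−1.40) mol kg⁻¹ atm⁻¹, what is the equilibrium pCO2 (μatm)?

pCO2 = 3360 μatm

α₀ = 1 / (1 + K1/[H⁺] + K1K2/[H⁺]²) = 1 / (1 + 10^+1.24 + 10^-0.78)
   = 1 / (1 + 17.378 + 0.16596) = 1/18.544 = 0.05393
[CO2*] = α₀ × DIC = 0.05393 × 2.48 = 0.1337 mmol/kg
pCO2 = [CO2*]/KH = 1.337×10^-4 / 3.981×10^-2 = 3360 μatm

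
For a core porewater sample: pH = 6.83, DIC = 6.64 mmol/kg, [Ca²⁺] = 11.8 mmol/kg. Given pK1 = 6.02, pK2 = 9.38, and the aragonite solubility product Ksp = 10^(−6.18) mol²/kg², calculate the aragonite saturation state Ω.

Ω = 0.289

α₂ = 1 / (1 + [H⁺]/K2 + [H⁺]²/(K1K2)) = 1 / (1 + 10^+2.55 + 10^+1.74)
   = 1 / (1 + 354.81 + 54.954) = 1/410.77 = 0.002434
[CO3²⁻] = α₂ × DIC = 0.002434 × 6.64 = 0.01616 mmol/kg = 16.16 μmol/kg
Ksp = 10^(−6.18) = 6.607×10^-7
Ω = [Ca²⁺][CO3²⁻]/Ksp = (11.8×10^-3)(1.616×10^-5) / 6.607×10^-7 = 0.289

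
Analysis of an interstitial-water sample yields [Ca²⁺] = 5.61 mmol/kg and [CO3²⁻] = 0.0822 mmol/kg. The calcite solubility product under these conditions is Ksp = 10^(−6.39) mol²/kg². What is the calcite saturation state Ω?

Ω = 1.13

Ksp = 10^(−6.39) = 4.074×10^-7
Ω = [Ca²⁺][CO3²⁻]/Ksp = (5.61×10^-3)(0.0822×10^-3) / 4.074×10^-7 = 1.13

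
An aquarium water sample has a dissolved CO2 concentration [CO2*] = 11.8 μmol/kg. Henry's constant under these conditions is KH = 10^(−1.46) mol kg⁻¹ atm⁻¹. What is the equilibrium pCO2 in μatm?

pCO2 = 340 μatm

KH = 10^(−1.46) = 3.467×10^-2 mol kg⁻¹ atm⁻¹
pCO2 = [CO2*]/KH = 11.8×10^-6 / 3.467×10^-2 = 3.40×10^-4 atm = 340 μatm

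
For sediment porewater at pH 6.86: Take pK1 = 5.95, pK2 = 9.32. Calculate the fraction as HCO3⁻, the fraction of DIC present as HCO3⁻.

α₁ = 1 / (1 + [H⁺]/K1 + K2/[H⁺]) = 1 / (1 + 10^-0.91 + 10^-2.46)
   = 1 / (1 + 0.12303 + 0.0034674) = 1/1.1265 = 0.8877

α₁ = 0.888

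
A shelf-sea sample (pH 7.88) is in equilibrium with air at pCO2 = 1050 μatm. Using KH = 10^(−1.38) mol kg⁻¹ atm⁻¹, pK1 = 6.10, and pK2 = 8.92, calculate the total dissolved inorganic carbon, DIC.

[CO2*] = KH · pCO2 = 10^(−1.38) × 1050×10^-6 = 4.377×10^-5 mol/kg
α₀ = 1/(1 + K1/[H⁺] + K1K2/[H⁺]²) = 1/(1 + 10^+1.78 + 10^+0.74) = 0.01498
DIC = [CO2*]/α₀ = 4.377×10^-5 / 0.01498 = 2.92 mmol/kg

DIC = 2.92 mmol/kg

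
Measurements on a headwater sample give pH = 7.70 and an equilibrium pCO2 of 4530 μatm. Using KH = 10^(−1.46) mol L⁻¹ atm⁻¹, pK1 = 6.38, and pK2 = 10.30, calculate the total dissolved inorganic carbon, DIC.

[CO2*] = KH · pCO2 = 10^(−1.46) × 4530×10^-6 = 1.571×10^-4 mol/L
α₀ = 1/(1 + K1/[H⁺] + K1K2/[H⁺]²) = 1/(1 + 10^+1.32 + 10^-1.28) = 0.04557
DIC = [CO2*]/α₀ = 1.571×10^-4 / 0.04557 = 3.45 mmol/L

DIC = 3.45 mmol/L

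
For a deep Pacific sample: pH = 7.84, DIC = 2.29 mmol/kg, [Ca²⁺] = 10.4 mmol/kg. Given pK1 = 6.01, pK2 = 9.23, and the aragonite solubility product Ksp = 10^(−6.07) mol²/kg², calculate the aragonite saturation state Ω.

Ω = 1.08

α₂ = 1 / (1 + [H⁺]/K2 + [H⁺]²/(K1K2)) = 1 / (1 + 10^+1.39 + 10^-0.44)
   = 1 / (1 + 24.547 + 0.36308) = 1/25.910 = 0.03859
[CO3²⁻] = α₂ × DIC = 0.03859 × 2.29 = 0.08838 mmol/kg
Ksp = 10^(−6.07) = 8.511×10^-7
Ω = [Ca²⁺][CO3²⁻]/Ksp = (10.4×10^-3)(8.838×10^-5) / 8.511×10^-7 = 1.08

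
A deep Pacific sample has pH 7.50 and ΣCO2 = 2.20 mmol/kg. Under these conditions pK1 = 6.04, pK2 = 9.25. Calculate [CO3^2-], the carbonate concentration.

[CO3²⁻] = 0.0372 mmol/kg

α₂ = 1 / (1 + [H⁺]/K2 + [H⁺]²/(K1K2)) = 1 / (1 + 10^+1.75 + 10^+0.29)
   = 1 / (1 + 56.234 + 1.9498) = 1/59.184 = 0.01690
[CO3²⁻] = α₂ × DIC = 0.01690 × 2.20 = 0.0372 mmol/kg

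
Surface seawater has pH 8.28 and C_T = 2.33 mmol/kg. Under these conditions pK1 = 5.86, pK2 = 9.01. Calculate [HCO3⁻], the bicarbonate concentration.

[HCO3⁻] = 1.96 mmol/kg

α₁ = 1 / (1 + [H⁺]/K1 + K2/[H⁺]) = 1 / (1 + 10^-2.42 + 10^-0.73)
   = 1 / (1 + 0.0038019 + 0.18621) = 1/1.1900 = 0.8403
[HCO3⁻] = α₁ × DIC = 0.8403 × 2.33 = 1.96 mmol/kg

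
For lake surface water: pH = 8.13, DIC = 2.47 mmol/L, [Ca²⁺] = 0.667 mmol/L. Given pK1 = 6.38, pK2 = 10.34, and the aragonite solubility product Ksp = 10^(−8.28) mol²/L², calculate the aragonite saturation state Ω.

Ω = 1.89

α₂ = 1 / (1 + [H⁺]/K2 + [H⁺]²/(K1K2)) = 1 / (1 + 10^+2.21 + 10^+0.46)
   = 1 / (1 + 162.18 + 2.8840) = 1/166.07 = 0.006022
[CO3²⁻] = α₂ × DIC = 0.006022 × 2.47 = 0.01487 mmol/L = 14.87 μmol/L
Ksp = 10^(−8.28) = 5.248×10^-9
Ω = [Ca²⁺][CO3²⁻]/Ksp = (0.667×10^-3)(1.487×10^-5) / 5.248×10^-9 = 1.89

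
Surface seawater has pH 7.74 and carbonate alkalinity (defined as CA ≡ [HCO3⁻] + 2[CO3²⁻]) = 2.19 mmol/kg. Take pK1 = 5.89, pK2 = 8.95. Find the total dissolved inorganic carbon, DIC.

CA = [HCO3⁻] + 2[CO3²⁻] = (α₁ + 2α₂)·DIC
At pH 7.74: [H⁺]/K1 = 10^-1.85 = 0.014125, K2/[H⁺] = 10^-1.21 = 0.061660
α₁ = 1/(1 + 0.014125 + 0.061660) = 1/1.0758 = 0.9296; α₂ = α₁·K2/[H⁺] = 0.05732
α₁ + 2α₂ = 1.0442
DIC = CA / (α₁ + 2α₂) = 2.19 / 1.0442 = 2.10 mmol/kg

DIC = 2.10 mmol/kg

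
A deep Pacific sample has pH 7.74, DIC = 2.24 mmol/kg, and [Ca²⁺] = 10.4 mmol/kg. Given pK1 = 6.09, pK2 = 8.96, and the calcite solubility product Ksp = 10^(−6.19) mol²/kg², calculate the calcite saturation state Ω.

α₂ = 1 / (1 + [H⁺]/K2 + [H⁺]²/(K1K2)) = 1 / (1 + 10^+1.22 + 10^-0.43)
   = 1 / (1 + 16.596 + 0.37154) = 1/17.967 = 0.05566
[CO3²⁻] = α₂ × DIC = 0.05566 × 2.24 = 0.1247 mmol/kg
Ksp = 10^(−6.19) = 6.457×10^-7
Ω = [Ca²⁺][CO3²⁻]/Ksp = (10.4×10^-3)(1.247×10^-4) / 6.457×10^-7 = 2.01

Ω = 2.01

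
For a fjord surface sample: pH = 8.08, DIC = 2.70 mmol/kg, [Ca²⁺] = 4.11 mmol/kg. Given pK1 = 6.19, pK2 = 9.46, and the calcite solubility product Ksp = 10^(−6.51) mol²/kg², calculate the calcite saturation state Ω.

Ω = 1.42

α₂ = 1 / (1 + [H⁺]/K2 + [H⁺]²/(K1K2)) = 1 / (1 + 10^+1.38 + 10^-0.51)
   = 1 / (1 + 23.988 + 0.30903) = 1/25.297 = 0.03953
[CO3²⁻] = α₂ × DIC = 0.03953 × 2.70 = 0.1067 mmol/kg
Ksp = 10^(−6.51) = 3.090×10^-7
Ω = [Ca²⁺][CO3²⁻]/Ksp = (4.11×10^-3)(1.067×10^-4) / 3.090×10^-7 = 1.42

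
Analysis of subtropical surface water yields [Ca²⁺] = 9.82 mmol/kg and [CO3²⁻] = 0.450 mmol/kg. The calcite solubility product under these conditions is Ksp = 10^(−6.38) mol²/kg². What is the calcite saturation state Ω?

Ksp = 10^(−6.38) = 4.169×10^-7
Ω = [Ca²⁺][CO3²⁻]/Ksp = (9.82×10^-3)(0.450×10^-3) / 4.169×10^-7 = 10.6

Ω = 10.6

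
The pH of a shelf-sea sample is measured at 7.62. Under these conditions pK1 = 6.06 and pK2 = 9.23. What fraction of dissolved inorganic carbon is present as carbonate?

α₂ = 1 / (1 + [H⁺]/K2 + [H⁺]²/(K1K2)) = 1 / (1 + 10^+1.61 + 10^+0.05)
   = 1 / (1 + 40.738 + 1.1220) = 1/42.860 = 0.02333

α₂ = 0.0233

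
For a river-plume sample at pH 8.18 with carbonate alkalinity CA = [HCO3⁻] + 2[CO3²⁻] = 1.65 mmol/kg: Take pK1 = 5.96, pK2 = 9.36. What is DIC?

DIC = 1.56 mmol/kg

CA = [HCO3⁻] + 2[CO3²⁻] = (α₁ + 2α₂)·DIC
At pH 8.18: [H⁺]/K1 = 10^-2.22 = 0.0060256, K2/[H⁺] = 10^-1.18 = 0.066069
α₁ = 1/(1 + 0.0060256 + 0.066069) = 1/1.0721 = 0.9328; α₂ = α₁·K2/[H⁺] = 0.06163
α₁ + 2α₂ = 1.0560
DIC = CA / (α₁ + 2α₂) = 1.65 / 1.0560 = 1.56 mmol/kg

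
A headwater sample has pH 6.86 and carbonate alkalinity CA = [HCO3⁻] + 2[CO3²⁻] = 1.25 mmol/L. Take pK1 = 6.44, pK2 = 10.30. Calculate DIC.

CA = [HCO3⁻] + 2[CO3²⁻] = (α₁ + 2α₂)·DIC
At pH 6.86: [H⁺]/K1 = 10^-0.42 = 0.38019, K2/[H⁺] = 10^-3.44 = 0.00036308
α₁ = 1/(1 + 0.38019 + 0.00036308) = 1/1.3806 = 0.7243; α₂ = α₁·K2/[H⁺] = 0.0002630
α₁ + 2α₂ = 0.7249
DIC = CA / (α₁ + 2α₂) = 1.25 / 0.7249 = 1.72 mmol/L

DIC = 1.72 mmol/L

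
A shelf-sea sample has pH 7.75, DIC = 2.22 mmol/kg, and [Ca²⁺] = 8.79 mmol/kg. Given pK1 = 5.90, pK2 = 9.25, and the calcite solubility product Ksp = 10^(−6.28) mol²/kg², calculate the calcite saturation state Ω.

Ω = 1.12

α₂ = 1 / (1 + [H⁺]/K2 + [H⁺]²/(K1K2)) = 1 / (1 + 10^+1.50 + 10^-0.35)
   = 1 / (1 + 31.623 + 0.44668) = 1/33.069 = 0.03024
[CO3²⁻] = α₂ × DIC = 0.03024 × 2.22 = 0.06713 mmol/kg
Ksp = 10^(−6.28) = 5.248×10^-7
Ω = [Ca²⁺][CO3²⁻]/Ksp = (8.79×10^-3)(6.713×10^-5) / 5.248×10^-7 = 1.12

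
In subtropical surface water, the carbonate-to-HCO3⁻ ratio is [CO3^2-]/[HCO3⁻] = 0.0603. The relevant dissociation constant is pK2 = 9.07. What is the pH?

From K2 = [H⁺][CO3^2-]/[HCO3⁻]:  pH = pK2 + log₁₀([CO3^2-]/[HCO3⁻])
log₁₀(0.0603) = -1.220
pH = 9.07 + (-1.220) = 7.85

pH = 7.85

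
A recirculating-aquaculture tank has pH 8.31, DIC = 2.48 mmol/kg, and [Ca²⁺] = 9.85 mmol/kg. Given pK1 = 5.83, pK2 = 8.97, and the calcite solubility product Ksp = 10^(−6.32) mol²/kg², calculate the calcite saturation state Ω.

α₂ = 1 / (1 + [H⁺]/K2 + [H⁺]²/(K1K2)) = 1 / (1 + 10^+0.66 + 10^-1.82)
   = 1 / (1 + 4.5709 + 0.015136) = 1/5.5860 = 0.1790
[CO3²⁻] = α₂ × DIC = 0.1790 × 2.48 = 0.4440 mmol/kg
Ksp = 10^(−6.32) = 4.786×10^-7
Ω = [Ca²⁺][CO3²⁻]/Ksp = (9.85×10^-3)(4.440×10^-4) / 4.786×10^-7 = 9.14

Ω = 9.14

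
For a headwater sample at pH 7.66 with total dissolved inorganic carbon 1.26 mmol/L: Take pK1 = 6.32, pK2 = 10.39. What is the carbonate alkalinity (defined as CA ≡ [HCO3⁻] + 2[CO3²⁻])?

CA = 1.21 mmol/L

CA = [HCO3⁻] + 2[CO3²⁻] = (α₁ + 2α₂)·DIC
At pH 7.66: [H⁺]/K1 = 10^-1.34 = 0.045709, K2/[H⁺] = 10^-2.73 = 0.0018621
α₁ = 1/(1 + 0.045709 + 0.0018621) = 1/1.0476 = 0.9546; α₂ = α₁·K2/[H⁺] = 0.001778
α₁ + 2α₂ = 0.9581
CA = 0.9581 × 1.26 = 1.21 mmol/L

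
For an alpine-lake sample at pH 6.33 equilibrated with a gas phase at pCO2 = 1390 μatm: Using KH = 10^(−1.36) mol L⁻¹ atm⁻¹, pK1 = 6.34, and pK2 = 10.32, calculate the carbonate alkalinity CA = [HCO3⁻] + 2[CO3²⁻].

[CO2*] = KH · pCO2 = 10^(−1.36) × 1390×10^-6 = 6.068×10^-5 mol/L
α₀ = 1/(1 + K1/[H⁺] + K1K2/[H⁺]²) = 1/(1 + 10^-0.01 + 10^-4.00) = 0.5057
DIC = [CO2*]/α₀ = 6.068×10^-5 / 0.5057 = 0.1200 mmol/L
CA = (α₁ + 2α₂)·DIC = (0.4942 + 2×5.057×10^-5) × 0.1200 = 0.0593 mmol/L

CA = 0.0593 mmol/L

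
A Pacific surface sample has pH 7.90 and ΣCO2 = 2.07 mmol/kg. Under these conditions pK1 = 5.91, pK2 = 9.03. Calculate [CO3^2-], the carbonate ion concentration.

α₂ = 1 / (1 + [H⁺]/K2 + [H⁺]²/(K1K2)) = 1 / (1 + 10^+1.13 + 10^-0.86)
   = 1 / (1 + 13.490 + 0.13804) = 1/14.628 = 0.06836
[CO3²⁻] = α₂ × DIC = 0.06836 × 2.07 = 0.142 mmol/kg

[CO3²⁻] = 0.142 mmol/kg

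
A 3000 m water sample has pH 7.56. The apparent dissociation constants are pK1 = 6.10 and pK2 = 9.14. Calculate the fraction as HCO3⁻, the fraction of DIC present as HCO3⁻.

α₁ = 0.943

α₁ = 1 / (1 + [H⁺]/K1 + K2/[H⁺]) = 1 / (1 + 10^-1.46 + 10^-1.58)
   = 1 / (1 + 0.034674 + 0.026303) = 1/1.0610 = 0.9425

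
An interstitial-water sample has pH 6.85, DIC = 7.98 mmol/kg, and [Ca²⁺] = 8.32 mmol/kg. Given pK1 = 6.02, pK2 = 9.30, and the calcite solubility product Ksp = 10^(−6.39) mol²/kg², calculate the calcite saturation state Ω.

α₂ = 1 / (1 + [H⁺]/K2 + [H⁺]²/(K1K2)) = 1 / (1 + 10^+2.45 + 10^+1.62)
   = 1 / (1 + 281.84 + 41.687) = 1/324.53 = 0.003081
[CO3²⁻] = α₂ × DIC = 0.003081 × 7.98 = 0.02459 mmol/kg
Ksp = 10^(−6.39) = 4.074×10^-7
Ω = [Ca²⁺][CO3²⁻]/Ksp = (8.32×10^-3)(2.459×10^-5) / 4.074×10^-7 = 0.502

Ω = 0.502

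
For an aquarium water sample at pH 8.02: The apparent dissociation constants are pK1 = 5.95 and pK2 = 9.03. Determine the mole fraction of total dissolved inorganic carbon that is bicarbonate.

α₁ = 1 / (1 + [H⁺]/K1 + K2/[H⁺]) = 1 / (1 + 10^-2.07 + 10^-1.01)
   = 1 / (1 + 0.0085114 + 0.097724) = 1/1.1062 = 0.9040

α₁ = 0.904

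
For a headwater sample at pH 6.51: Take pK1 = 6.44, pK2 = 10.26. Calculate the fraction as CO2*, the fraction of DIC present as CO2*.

α₀ = 1 / (1 + K1/[H⁺] + K1K2/[H⁺]²) = 1 / (1 + 10^+0.07 + 10^-3.68)
   = 1 / (1 + 1.1749 + 0.00020893) = 1/2.1751 = 0.4597

α₀ = 0.460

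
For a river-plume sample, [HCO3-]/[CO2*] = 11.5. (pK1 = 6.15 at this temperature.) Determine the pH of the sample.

pH = 7.21

From K1 = [H⁺][HCO3-]/[CO2*]:  pH = pK1 + log₁₀([HCO3-]/[CO2*])
log₁₀(11.5) = +1.061
pH = 6.15 + (+1.061) = 7.21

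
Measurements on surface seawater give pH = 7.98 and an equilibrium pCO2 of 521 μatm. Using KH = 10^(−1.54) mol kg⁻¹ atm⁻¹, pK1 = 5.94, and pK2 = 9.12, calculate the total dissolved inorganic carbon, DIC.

[CO2*] = KH · pCO2 = 10^(−1.54) × 521×10^-6 = 1.503×10^-5 mol/kg
α₀ = 1/(1 + K1/[H⁺] + K1K2/[H⁺]²) = 1/(1 + 10^+2.04 + 10^+0.90) = 0.008432
DIC = [CO2*]/α₀ = 1.503×10^-5 / 0.008432 = 1.78 mmol/kg

DIC = 1.78 mmol/kg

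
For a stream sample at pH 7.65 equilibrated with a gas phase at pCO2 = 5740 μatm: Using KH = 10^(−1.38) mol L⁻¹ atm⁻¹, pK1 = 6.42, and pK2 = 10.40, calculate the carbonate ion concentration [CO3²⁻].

[CO3²⁻] = 7.23 μmol/L

[CO2*] = KH · pCO2 = 10^(−1.38) × 5740×10^-6 = 2.393×10^-4 mol/L
α₀ = 1/(1 + K1/[H⁺] + K1K2/[H⁺]²) = 1/(1 + 10^+1.23 + 10^-1.52) = 0.05552
DIC = [CO2*]/α₀ = 2.393×10^-4 / 0.05552 = 4.310 mmol/L
[CO3²⁻] = α₂·DIC; α₂ = 0.001677, so [CO3²⁻] = 0.001677 × 4.310 = 0.00723 mmol/L = 7.23 μmol/L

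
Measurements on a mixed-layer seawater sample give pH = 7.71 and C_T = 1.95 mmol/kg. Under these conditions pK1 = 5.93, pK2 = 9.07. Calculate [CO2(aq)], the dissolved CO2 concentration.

α₀ = 1 / (1 + K1/[H⁺] + K1K2/[H⁺]²) = 1 / (1 + 10^+1.78 + 10^+0.42)
   = 1 / (1 + 60.256 + 2.6303) = 1/63.886 = 0.01565
[CO2*] = α₀ × DIC = 0.01565 × 1.95 = 0.0305 mmol/kg

[CO2*] = 0.0305 mmol/kg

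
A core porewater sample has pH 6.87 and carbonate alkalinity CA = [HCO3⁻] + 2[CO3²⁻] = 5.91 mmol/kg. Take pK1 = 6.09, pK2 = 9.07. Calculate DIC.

CA = [HCO3⁻] + 2[CO3²⁻] = (α₁ + 2α₂)·DIC
At pH 6.87: [H⁺]/K1 = 10^-0.78 = 0.16596, K2/[H⁺] = 10^-2.20 = 0.0063096
α₁ = 1/(1 + 0.16596 + 0.0063096) = 1/1.1723 = 0.8530; α₂ = α₁·K2/[H⁺] = 0.005382
α₁ + 2α₂ = 0.8638
DIC = CA / (α₁ + 2α₂) = 5.91 / 0.8638 = 6.84 mmol/kg

DIC = 6.84 mmol/kg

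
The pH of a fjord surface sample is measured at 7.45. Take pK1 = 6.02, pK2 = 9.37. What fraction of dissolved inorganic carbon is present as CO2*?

α₀ = 1 / (1 + K1/[H⁺] + K1K2/[H⁺]²) = 1 / (1 + 10^+1.43 + 10^-0.49)
   = 1 / (1 + 26.915 + 0.32359) = 1/28.239 = 0.03541

α₀ = 0.0354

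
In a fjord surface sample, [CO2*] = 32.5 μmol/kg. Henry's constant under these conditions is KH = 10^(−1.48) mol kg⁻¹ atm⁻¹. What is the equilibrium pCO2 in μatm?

KH = 10^(−1.48) = 3.311×10^-2 mol kg⁻¹ atm⁻¹
pCO2 = [CO2*]/KH = 32.5×10^-6 / 3.311×10^-2 = 9.81×10^-4 atm = 981 μatm

pCO2 = 981 μatm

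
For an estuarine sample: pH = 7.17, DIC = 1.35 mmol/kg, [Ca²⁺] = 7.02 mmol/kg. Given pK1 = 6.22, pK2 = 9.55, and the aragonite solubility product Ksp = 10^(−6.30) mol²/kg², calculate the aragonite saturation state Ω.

α₂ = 1 / (1 + [H⁺]/K2 + [H⁺]²/(K1K2)) = 1 / (1 + 10^+2.38 + 10^+1.43)
   = 1 / (1 + 239.88 + 26.915) = 1/267.80 = 0.003734
[CO3²⁻] = α₂ × DIC = 0.003734 × 1.35 = 0.005041 mmol/kg = 5.041 μmol/kg
Ksp = 10^(−6.30) = 5.012×10^-7
Ω = [Ca²⁺][CO3²⁻]/Ksp = (7.02×10^-3)(5.041×10^-6) / 5.012×10^-7 = 0.0706

Ω = 0.0706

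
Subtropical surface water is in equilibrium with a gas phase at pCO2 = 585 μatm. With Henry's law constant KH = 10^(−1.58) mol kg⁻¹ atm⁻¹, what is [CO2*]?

KH = 10^(−1.58) = 2.630×10^-2 mol kg⁻¹ atm⁻¹
[CO2*] = KH · pCO2 = 2.630×10^-2 × 585×10^-6 atm = 1.54×10^-5 mol/kg

[CO2*] = 15.4 μmol/kg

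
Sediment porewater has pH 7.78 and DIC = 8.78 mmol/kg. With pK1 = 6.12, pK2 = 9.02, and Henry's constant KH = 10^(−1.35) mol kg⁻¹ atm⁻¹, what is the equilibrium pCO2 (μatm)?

pCO2 = 3980 μatm

α₀ = 1 / (1 + K1/[H⁺] + K1K2/[H⁺]²) = 1 / (1 + 10^+1.66 + 10^+0.42)
   = 1 / (1 + 45.709 + 2.6303) = 1/49.339 = 0.02027
[CO2*] = α₀ × DIC = 0.02027 × 8.78 = 0.1780 mmol/kg
pCO2 = [CO2*]/KH = 1.780×10^-4 / 4.467×10^-2 = 3980 μatm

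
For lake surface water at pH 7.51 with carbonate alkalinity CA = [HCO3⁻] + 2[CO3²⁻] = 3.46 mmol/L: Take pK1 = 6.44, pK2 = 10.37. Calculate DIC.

CA = [HCO3⁻] + 2[CO3²⁻] = (α₁ + 2α₂)·DIC
At pH 7.51: [H⁺]/K1 = 10^-1.07 = 0.085114, K2/[H⁺] = 10^-2.86 = 0.0013804
α₁ = 1/(1 + 0.085114 + 0.0013804) = 1/1.0865 = 0.9204; α₂ = α₁·K2/[H⁺] = 0.001270
α₁ + 2α₂ = 0.9229
DIC = CA / (α₁ + 2α₂) = 3.46 / 0.9229 = 3.75 mmol/L

DIC = 3.75 mmol/L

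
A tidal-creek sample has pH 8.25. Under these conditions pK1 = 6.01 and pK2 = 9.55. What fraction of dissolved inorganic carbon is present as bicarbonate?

α₁ = 0.947

α₁ = 1 / (1 + [H⁺]/K1 + K2/[H⁺]) = 1 / (1 + 10^-2.24 + 10^-1.30)
   = 1 / (1 + 0.0057544 + 0.050119) = 1/1.0559 = 0.9471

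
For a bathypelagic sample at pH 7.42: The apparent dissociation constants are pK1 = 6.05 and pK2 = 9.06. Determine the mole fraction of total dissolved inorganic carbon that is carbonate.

α₂ = 0.0215

α₂ = 1 / (1 + [H⁺]/K2 + [H⁺]²/(K1K2)) = 1 / (1 + 10^+1.64 + 10^+0.27)
   = 1 / (1 + 43.652 + 1.8621) = 1/46.514 = 0.02150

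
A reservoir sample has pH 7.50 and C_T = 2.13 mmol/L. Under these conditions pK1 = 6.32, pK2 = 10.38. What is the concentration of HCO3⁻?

[HCO3⁻] = 2.00 mmol/L

α₁ = 1 / (1 + [H⁺]/K1 + K2/[H⁺]) = 1 / (1 + 10^-1.18 + 10^-2.88)
   = 1 / (1 + 0.066069 + 0.0013183) = 1/1.0674 = 0.9369
[HCO3⁻] = α₁ × DIC = 0.9369 × 2.13 = 2.00 mmol/L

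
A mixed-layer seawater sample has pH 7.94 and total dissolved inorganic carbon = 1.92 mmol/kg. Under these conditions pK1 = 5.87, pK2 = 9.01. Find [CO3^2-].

α₂ = 1 / (1 + [H⁺]/K2 + [H⁺]²/(K1K2)) = 1 / (1 + 10^+1.07 + 10^-1.00)
   = 1 / (1 + 11.749 + 0.10000) = 1/12.849 = 0.07783
[CO3²⁻] = α₂ × DIC = 0.07783 × 1.92 = 0.149 mmol/kg

[CO3²⁻] = 0.149 mmol/kg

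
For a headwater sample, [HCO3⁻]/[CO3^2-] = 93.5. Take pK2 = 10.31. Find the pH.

pH = 8.34

From K2 = [H⁺][CO3^2-]/[HCO3⁻]:  pH = pK2 − log₁₀([HCO3⁻]/[CO3^2-])
log₁₀(93.5) = +1.971
pH = 10.31 − (+1.971) = 8.34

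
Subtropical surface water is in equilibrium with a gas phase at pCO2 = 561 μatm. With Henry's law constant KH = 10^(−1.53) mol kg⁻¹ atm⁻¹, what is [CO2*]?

KH = 10^(−1.53) = 2.951×10^-2 mol kg⁻¹ atm⁻¹
[CO2*] = KH · pCO2 = 2.951×10^-2 × 561×10^-6 atm = 1.66×10^-5 mol/kg

[CO2*] = 16.6 μmol/kg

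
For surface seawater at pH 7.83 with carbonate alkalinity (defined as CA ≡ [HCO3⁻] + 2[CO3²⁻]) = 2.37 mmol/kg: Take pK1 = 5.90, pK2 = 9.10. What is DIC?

DIC = 2.28 mmol/kg

CA = [HCO3⁻] + 2[CO3²⁻] = (α₁ + 2α₂)·DIC
At pH 7.83: [H⁺]/K1 = 10^-1.93 = 0.011749, K2/[H⁺] = 10^-1.27 = 0.053703
α₁ = 1/(1 + 0.011749 + 0.053703) = 1/1.0655 = 0.9386; α₂ = α₁·K2/[H⁺] = 0.05040
α₁ + 2α₂ = 1.0394
DIC = CA / (α₁ + 2α₂) = 2.37 / 1.0394 = 2.28 mmol/kg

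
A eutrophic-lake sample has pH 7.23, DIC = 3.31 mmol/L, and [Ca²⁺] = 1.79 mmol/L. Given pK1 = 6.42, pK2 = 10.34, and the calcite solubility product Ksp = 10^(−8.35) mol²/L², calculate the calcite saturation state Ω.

Ω = 0.891

α₂ = 1 / (1 + [H⁺]/K2 + [H⁺]²/(K1K2)) = 1 / (1 + 10^+3.11 + 10^+2.30)
   = 1 / (1 + 1288.2 + 199.53) = 1/1488.8 = 0.0006717
[CO3²⁻] = α₂ × DIC = 0.0006717 × 3.31 = 0.002223 mmol/L = 2.223 μmol/L
Ksp = 10^(−8.35) = 4.467×10^-9
Ω = [Ca²⁺][CO3²⁻]/Ksp = (1.79×10^-3)(2.223×10^-6) / 4.467×10^-9 = 0.891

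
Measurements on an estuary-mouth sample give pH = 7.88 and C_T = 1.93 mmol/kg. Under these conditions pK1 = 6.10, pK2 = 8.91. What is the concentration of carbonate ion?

α₂ = 1 / (1 + [H⁺]/K2 + [H⁺]²/(K1K2)) = 1 / (1 + 10^+1.03 + 10^-0.75)
   = 1 / (1 + 10.715 + 0.17783) = 1/11.893 = 0.08408
[CO3²⁻] = α₂ × DIC = 0.08408 × 1.93 = 0.162 mmol/kg

[CO3²⁻] = 0.162 mmol/kg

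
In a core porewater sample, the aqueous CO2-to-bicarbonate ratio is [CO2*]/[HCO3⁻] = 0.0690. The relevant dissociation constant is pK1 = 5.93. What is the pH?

From K1 = [H⁺][HCO3⁻]/[CO2*]:  pH = pK1 − log₁₀([CO2*]/[HCO3⁻])
log₁₀(0.0690) = -1.161
pH = 5.93 − (-1.161) = 7.09

pH = 7.09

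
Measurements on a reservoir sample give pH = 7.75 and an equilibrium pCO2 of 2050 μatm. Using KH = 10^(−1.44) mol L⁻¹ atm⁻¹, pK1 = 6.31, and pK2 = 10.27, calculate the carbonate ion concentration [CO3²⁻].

[CO3²⁻] = 6.19 μmol/L

[CO2*] = KH · pCO2 = 10^(−1.44) × 2050×10^-6 = 7.443×10^-5 mol/L
α₀ = 1/(1 + K1/[H⁺] + K1K2/[H⁺]²) = 1/(1 + 10^+1.44 + 10^-1.08) = 0.03493
DIC = [CO2*]/α₀ = 7.443×10^-5 / 0.03493 = 2.131 mmol/L
[CO3²⁻] = α₂·DIC; α₂ = 0.002906, so [CO3²⁻] = 0.002906 × 2.131 = 0.00619 mmol/L = 6.19 μmol/L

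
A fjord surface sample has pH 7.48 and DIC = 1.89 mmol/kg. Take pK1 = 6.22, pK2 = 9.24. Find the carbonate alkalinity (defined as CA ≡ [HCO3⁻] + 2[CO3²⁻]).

CA = 1.82 mmol/kg

CA = [HCO3⁻] + 2[CO3²⁻] = (α₁ + 2α₂)·DIC
At pH 7.48: [H⁺]/K1 = 10^-1.26 = 0.054954, K2/[H⁺] = 10^-1.76 = 0.017378
α₁ = 1/(1 + 0.054954 + 0.017378) = 1/1.0723 = 0.9325; α₂ = α₁·K2/[H⁺] = 0.01621
α₁ + 2α₂ = 0.9650
CA = 0.9650 × 1.89 = 1.82 mmol/kg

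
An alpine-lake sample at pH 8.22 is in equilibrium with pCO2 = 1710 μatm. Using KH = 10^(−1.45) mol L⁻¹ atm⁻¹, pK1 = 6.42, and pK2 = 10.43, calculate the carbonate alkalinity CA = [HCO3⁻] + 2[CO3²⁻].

[CO2*] = KH · pCO2 = 10^(−1.45) × 1710×10^-6 = 6.067×10^-5 mol/L
α₀ = 1/(1 + K1/[H⁺] + K1K2/[H⁺]²) = 1/(1 + 10^+1.80 + 10^-0.41) = 0.01551
DIC = [CO2*]/α₀ = 6.067×10^-5 / 0.01551 = 3.912 mmol/L
CA = (α₁ + 2α₂)·DIC = (0.9785 + 2×0.006033) × 3.912 = 3.88 mmol/L

CA = 3.88 mmol/L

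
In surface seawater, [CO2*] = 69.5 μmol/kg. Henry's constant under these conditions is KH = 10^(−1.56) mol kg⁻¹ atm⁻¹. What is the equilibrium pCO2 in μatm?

KH = 10^(−1.56) = 2.754×10^-2 mol kg⁻¹ atm⁻¹
pCO2 = [CO2*]/KH = 69.5×10^-6 / 2.754×10^-2 = 2.52×10^-3 atm = 2520 μatm

pCO2 = 2520 μatm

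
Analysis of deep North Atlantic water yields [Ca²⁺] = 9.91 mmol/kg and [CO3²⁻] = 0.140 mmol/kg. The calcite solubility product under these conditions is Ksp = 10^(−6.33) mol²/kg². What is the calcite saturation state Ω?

Ω = 2.97

Ksp = 10^(−6.33) = 4.677×10^-7
Ω = [Ca²⁺][CO3²⁻]/Ksp = (9.91×10^-3)(0.140×10^-3) / 4.677×10^-7 = 2.97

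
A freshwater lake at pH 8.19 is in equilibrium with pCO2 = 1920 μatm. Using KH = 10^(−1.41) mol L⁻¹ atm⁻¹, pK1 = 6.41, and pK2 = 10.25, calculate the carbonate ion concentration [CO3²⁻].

[CO3²⁻] = 0.0392 mmol/L

[CO2*] = KH · pCO2 = 10^(−1.41) × 1920×10^-6 = 7.470×10^-5 mol/L
α₀ = 1/(1 + K1/[H⁺] + K1K2/[H⁺]²) = 1/(1 + 10^+1.78 + 10^-0.28) = 0.01619
DIC = [CO2*]/α₀ = 7.470×10^-5 / 0.01619 = 4.615 mmol/L
[CO3²⁻] = α₂·DIC; α₂ = 0.008495, so [CO3²⁻] = 0.008495 × 4.615 = 0.0392 mmol/L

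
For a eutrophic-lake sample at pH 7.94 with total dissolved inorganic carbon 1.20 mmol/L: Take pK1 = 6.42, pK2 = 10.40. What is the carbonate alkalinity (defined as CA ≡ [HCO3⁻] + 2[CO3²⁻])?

CA = [HCO3⁻] + 2[CO3²⁻] = (α₁ + 2α₂)·DIC
At pH 7.94: [H⁺]/K1 = 10^-1.52 = 0.030200, K2/[H⁺] = 10^-2.46 = 0.0034674
α₁ = 1/(1 + 0.030200 + 0.0034674) = 1/1.0337 = 0.9674; α₂ = α₁·K2/[H⁺] = 0.003354
α₁ + 2α₂ = 0.9741
CA = 0.9741 × 1.20 = 1.17 mmol/L

CA = 1.17 mmol/L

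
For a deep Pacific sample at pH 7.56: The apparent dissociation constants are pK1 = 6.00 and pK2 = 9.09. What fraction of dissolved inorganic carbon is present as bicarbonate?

α₁ = 1 / (1 + [H⁺]/K1 + K2/[H⁺]) = 1 / (1 + 10^-1.56 + 10^-1.53)
   = 1 / (1 + 0.027542 + 0.029512) = 1/1.0571 = 0.9460

α₁ = 0.946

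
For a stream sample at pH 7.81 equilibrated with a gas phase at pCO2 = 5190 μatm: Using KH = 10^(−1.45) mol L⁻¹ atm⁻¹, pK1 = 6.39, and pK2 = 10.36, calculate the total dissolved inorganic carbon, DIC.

[CO2*] = KH · pCO2 = 10^(−1.45) × 5190×10^-6 = 1.841×10^-4 mol/L
α₀ = 1/(1 + K1/[H⁺] + K1K2/[H⁺]²) = 1/(1 + 10^+1.42 + 10^-1.13) = 0.03653
DIC = [CO2*]/α₀ = 1.841×10^-4 / 0.03653 = 5.04 mmol/L

DIC = 5.04 mmol/L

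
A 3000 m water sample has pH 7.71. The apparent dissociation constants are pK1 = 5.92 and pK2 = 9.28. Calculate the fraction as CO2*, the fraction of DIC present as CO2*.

α₀ = 1 / (1 + K1/[H⁺] + K1K2/[H⁺]²) = 1 / (1 + 10^+1.79 + 10^+0.22)
   = 1 / (1 + 61.660 + 1.6596) = 1/64.319 = 0.01555

α₀ = 0.0155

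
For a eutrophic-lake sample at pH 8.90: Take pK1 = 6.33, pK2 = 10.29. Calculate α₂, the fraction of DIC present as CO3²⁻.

α₂ = 0.0390

α₂ = 1 / (1 + [H⁺]/K2 + [H⁺]²/(K1K2)) = 1 / (1 + 10^+1.39 + 10^-1.18)
   = 1 / (1 + 24.547 + 0.066069) = 1/25.613 = 0.03904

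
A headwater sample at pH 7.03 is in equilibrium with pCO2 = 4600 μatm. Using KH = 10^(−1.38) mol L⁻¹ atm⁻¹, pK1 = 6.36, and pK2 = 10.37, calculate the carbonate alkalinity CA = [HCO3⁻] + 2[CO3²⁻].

[CO2*] = KH · pCO2 = 10^(−1.38) × 4600×10^-6 = 1.918×10^-4 mol/L
α₀ = 1/(1 + K1/[H⁺] + K1K2/[H⁺]²) = 1/(1 + 10^+0.67 + 10^-2.67) = 0.1761
DIC = [CO2*]/α₀ = 1.918×10^-4 / 0.1761 = 1.089 mmol/L
CA = (α₁ + 2α₂)·DIC = (0.8236 + 2×0.0003764) × 1.089 = 0.898 mmol/L

CA = 0.898 mmol/L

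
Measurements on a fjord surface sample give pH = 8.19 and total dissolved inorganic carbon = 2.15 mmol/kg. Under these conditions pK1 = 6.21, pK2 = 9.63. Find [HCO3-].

[HCO3⁻] = 2.05 mmol/kg

α₁ = 1 / (1 + [H⁺]/K1 + K2/[H⁺]) = 1 / (1 + 10^-1.98 + 10^-1.44)
   = 1 / (1 + 0.010471 + 0.036308) = 1/1.0468 = 0.9553
[HCO3⁻] = α₁ × DIC = 0.9553 × 2.15 = 2.05 mmol/kg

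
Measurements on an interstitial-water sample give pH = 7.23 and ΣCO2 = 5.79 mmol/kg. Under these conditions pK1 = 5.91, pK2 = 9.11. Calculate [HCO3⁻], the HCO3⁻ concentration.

α₁ = 1 / (1 + [H⁺]/K1 + K2/[H⁺]) = 1 / (1 + 10^-1.32 + 10^-1.88)
   = 1 / (1 + 0.047863 + 0.013183) = 1/1.0610 = 0.9425
[HCO3⁻] = α₁ × DIC = 0.9425 × 5.79 = 5.46 mmol/kg

[HCO3⁻] = 5.46 mmol/kg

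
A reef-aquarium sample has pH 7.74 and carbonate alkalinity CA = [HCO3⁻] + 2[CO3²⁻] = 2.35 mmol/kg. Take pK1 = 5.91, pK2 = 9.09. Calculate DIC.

CA = [HCO3⁻] + 2[CO3²⁻] = (α₁ + 2α₂)·DIC
At pH 7.74: [H⁺]/K1 = 10^-1.83 = 0.014791, K2/[H⁺] = 10^-1.35 = 0.044668
α₁ = 1/(1 + 0.014791 + 0.044668) = 1/1.0595 = 0.9439; α₂ = α₁·K2/[H⁺] = 0.04216
α₁ + 2α₂ = 1.0282
DIC = CA / (α₁ + 2α₂) = 2.35 / 1.0282 = 2.29 mmol/kg

DIC = 2.29 mmol/kg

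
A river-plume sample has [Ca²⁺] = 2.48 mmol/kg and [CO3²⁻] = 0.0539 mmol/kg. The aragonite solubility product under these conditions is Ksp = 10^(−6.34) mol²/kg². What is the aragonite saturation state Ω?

Ω = 0.292

Ksp = 10^(−6.34) = 4.571×10^-7
Ω = [Ca²⁺][CO3²⁻]/Ksp = (2.48×10^-3)(0.0539×10^-3) / 4.571×10^-7 = 0.292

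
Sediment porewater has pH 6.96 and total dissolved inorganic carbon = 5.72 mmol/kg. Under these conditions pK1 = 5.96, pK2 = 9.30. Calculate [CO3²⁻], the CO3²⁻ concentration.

α₂ = 1 / (1 + [H⁺]/K2 + [H⁺]²/(K1K2)) = 1 / (1 + 10^+2.34 + 10^+1.34)
   = 1 / (1 + 218.78 + 21.878) = 1/241.65 = 0.004138
[CO3²⁻] = α₂ × DIC = 0.004138 × 5.72 = 0.0237 mmol/kg

[CO3²⁻] = 0.0237 mmol/kg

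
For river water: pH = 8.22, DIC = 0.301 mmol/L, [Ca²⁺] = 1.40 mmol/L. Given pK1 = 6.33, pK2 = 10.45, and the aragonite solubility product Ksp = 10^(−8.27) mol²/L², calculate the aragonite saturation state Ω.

Ω = 0.454

α₂ = 1 / (1 + [H⁺]/K2 + [H⁺]²/(K1K2)) = 1 / (1 + 10^+2.23 + 10^+0.34)
   = 1 / (1 + 169.82 + 2.1878) = 1/173.01 = 0.005780
[CO3²⁻] = α₂ × DIC = 0.005780 × 0.301 = 0.001740 mmol/L = 1.740 μmol/L
Ksp = 10^(−8.27) = 5.370×10^-9
Ω = [Ca²⁺][CO3²⁻]/Ksp = (1.40×10^-3)(1.740×10^-6) / 5.370×10^-9 = 0.454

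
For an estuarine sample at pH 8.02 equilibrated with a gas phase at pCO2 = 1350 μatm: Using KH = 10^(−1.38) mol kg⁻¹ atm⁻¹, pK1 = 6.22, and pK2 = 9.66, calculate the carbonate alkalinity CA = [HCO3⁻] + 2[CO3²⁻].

[CO2*] = KH · pCO2 = 10^(−1.38) × 1350×10^-6 = 5.628×10^-5 mol/kg
α₀ = 1/(1 + K1/[H⁺] + K1K2/[H⁺]²) = 1/(1 + 10^+1.80 + 10^+0.16) = 0.01526
DIC = [CO2*]/α₀ = 5.628×10^-5 / 0.01526 = 3.688 mmol/kg
CA = (α₁ + 2α₂)·DIC = (0.9627 + 2×0.02205) × 3.688 = 3.71 mmol/kg

CA = 3.71 mmol/kg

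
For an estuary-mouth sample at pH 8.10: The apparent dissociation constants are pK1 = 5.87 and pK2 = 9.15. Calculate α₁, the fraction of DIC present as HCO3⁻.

α₁ = 0.913

α₁ = 1 / (1 + [H⁺]/K1 + K2/[H⁺]) = 1 / (1 + 10^-2.23 + 10^-1.05)
   = 1 / (1 + 0.0058884 + 0.089125) = 1/1.0950 = 0.9132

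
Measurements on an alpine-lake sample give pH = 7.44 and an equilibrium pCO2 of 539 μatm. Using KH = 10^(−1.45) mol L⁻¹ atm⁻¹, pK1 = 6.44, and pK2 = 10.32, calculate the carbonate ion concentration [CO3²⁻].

[CO2*] = KH · pCO2 = 10^(−1.45) × 539×10^-6 = 1.912×10^-5 mol/L
α₀ = 1/(1 + K1/[H⁺] + K1K2/[H⁺]²) = 1/(1 + 10^+1.00 + 10^-1.88) = 0.09080
DIC = [CO2*]/α₀ = 1.912×10^-5 / 0.09080 = 0.2106 mmol/L
[CO3²⁻] = α₂·DIC; α₂ = 0.001197, so [CO3²⁻] = 0.001197 × 0.2106 = 0.000252 mmol/L = 0.252 μmol/L

[CO3²⁻] = 0.252 μmol/L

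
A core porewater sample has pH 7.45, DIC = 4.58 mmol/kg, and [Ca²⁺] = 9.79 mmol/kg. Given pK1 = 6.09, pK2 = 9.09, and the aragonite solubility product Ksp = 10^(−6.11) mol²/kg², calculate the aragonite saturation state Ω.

α₂ = 1 / (1 + [H⁺]/K2 + [H⁺]²/(K1K2)) = 1 / (1 + 10^+1.64 + 10^+0.28)
   = 1 / (1 + 43.652 + 1.9055) = 1/46.557 = 0.02148
[CO3²⁻] = α₂ × DIC = 0.02148 × 4.58 = 0.09837 mmol/kg
Ksp = 10^(−6.11) = 7.762×10^-7
Ω = [Ca²⁺][CO3²⁻]/Ksp = (9.79×10^-3)(9.837×10^-5) / 7.762×10^-7 = 1.24

Ω = 1.24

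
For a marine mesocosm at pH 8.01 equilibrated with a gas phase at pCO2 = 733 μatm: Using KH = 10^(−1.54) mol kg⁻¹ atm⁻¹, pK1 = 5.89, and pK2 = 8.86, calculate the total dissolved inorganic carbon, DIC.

[CO2*] = KH · pCO2 = 10^(−1.54) × 733×10^-6 = 2.114×10^-5 mol/kg
α₀ = 1/(1 + K1/[H⁺] + K1K2/[H⁺]²) = 1/(1 + 10^+2.12 + 10^+1.27) = 0.006603
DIC = [CO2*]/α₀ = 2.114×10^-5 / 0.006603 = 3.20 mmol/kg

DIC = 3.20 mmol/kg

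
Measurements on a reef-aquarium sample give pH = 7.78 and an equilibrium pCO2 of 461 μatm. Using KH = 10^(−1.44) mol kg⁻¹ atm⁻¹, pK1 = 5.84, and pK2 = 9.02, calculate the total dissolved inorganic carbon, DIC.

[CO2*] = KH · pCO2 = 10^(−1.44) × 461×10^-6 = 1.674×10^-5 mol/kg
α₀ = 1/(1 + K1/[H⁺] + K1K2/[H⁺]²) = 1/(1 + 10^+1.94 + 10^+0.70) = 0.01074
DIC = [CO2*]/α₀ = 1.674×10^-5 / 0.01074 = 1.56 mmol/kg

DIC = 1.56 mmol/kg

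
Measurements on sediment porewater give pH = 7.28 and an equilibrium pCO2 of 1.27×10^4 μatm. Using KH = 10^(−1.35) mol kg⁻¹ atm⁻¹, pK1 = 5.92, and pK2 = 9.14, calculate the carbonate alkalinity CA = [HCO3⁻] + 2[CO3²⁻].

[CO2*] = KH · pCO2 = 10^(−1.35) × 1.27×10^4×10^-6 = 5.673×10^-4 mol/kg
α₀ = 1/(1 + K1/[H⁺] + K1K2/[H⁺]²) = 1/(1 + 10^+1.36 + 10^-0.50) = 0.04128
DIC = [CO2*]/α₀ = 5.673×10^-4 / 0.04128 = 13.74 mmol/kg
CA = (α₁ + 2α₂)·DIC = (0.9457 + 2×0.01305) × 13.74 = 13.4 mmol/kg

CA = 13.4 mmol/kg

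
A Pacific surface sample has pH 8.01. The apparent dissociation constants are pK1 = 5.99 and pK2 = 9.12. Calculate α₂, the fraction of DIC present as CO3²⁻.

α₂ = 1 / (1 + [H⁺]/K2 + [H⁺]²/(K1K2)) = 1 / (1 + 10^+1.11 + 10^-0.91)
   = 1 / (1 + 12.882 + 0.12303) = 1/14.006 = 0.07140

α₂ = 0.0714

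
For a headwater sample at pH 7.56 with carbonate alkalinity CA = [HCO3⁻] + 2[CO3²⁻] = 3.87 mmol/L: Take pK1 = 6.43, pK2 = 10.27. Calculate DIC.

CA = [HCO3⁻] + 2[CO3²⁻] = (α₁ + 2α₂)·DIC
At pH 7.56: [H⁺]/K1 = 10^-1.13 = 0.074131, K2/[H⁺] = 10^-2.71 = 0.0019498
α₁ = 1/(1 + 0.074131 + 0.0019498) = 1/1.0761 = 0.9293; α₂ = α₁·K2/[H⁺] = 0.001812
α₁ + 2α₂ = 0.9329
DIC = CA / (α₁ + 2α₂) = 3.87 / 0.9329 = 4.15 mmol/L

DIC = 4.15 mmol/L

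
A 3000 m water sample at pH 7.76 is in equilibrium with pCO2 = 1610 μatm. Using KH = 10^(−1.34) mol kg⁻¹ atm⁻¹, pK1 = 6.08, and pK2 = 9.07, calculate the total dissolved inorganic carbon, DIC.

[CO2*] = KH · pCO2 = 10^(−1.34) × 1610×10^-6 = 7.359×10^-5 mol/kg
α₀ = 1/(1 + K1/[H⁺] + K1K2/[H⁺]²) = 1/(1 + 10^+1.68 + 10^+0.37) = 0.01953
DIC = [CO2*]/α₀ = 7.359×10^-5 / 0.01953 = 3.77 mmol/kg

DIC = 3.77 mmol/kg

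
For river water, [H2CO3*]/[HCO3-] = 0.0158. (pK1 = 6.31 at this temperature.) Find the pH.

From K1 = [H⁺][HCO3-]/[H2CO3*]:  pH = pK1 − log₁₀([H2CO3*]/[HCO3-])
log₁₀(0.0158) = -1.801
pH = 6.31 − (-1.801) = 8.11

pH = 8.11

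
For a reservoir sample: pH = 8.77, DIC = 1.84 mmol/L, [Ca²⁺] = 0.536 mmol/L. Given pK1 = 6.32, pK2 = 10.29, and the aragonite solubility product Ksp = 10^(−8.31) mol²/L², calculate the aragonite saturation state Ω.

Ω = 5.88

α₂ = 1 / (1 + [H⁺]/K2 + [H⁺]²/(K1K2)) = 1 / (1 + 10^+1.52 + 10^-0.93)
   = 1 / (1 + 33.113 + 0.11749) = 1/34.231 = 0.02921
[CO3²⁻] = α₂ × DIC = 0.02921 × 1.84 = 0.05375 mmol/L
Ksp = 10^(−8.31) = 4.898×10^-9
Ω = [Ca²⁺][CO3²⁻]/Ksp = (0.536×10^-3)(5.375×10^-5) / 4.898×10^-9 = 5.88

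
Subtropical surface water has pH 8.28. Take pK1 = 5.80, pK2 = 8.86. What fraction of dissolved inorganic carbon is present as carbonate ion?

α₂ = 1 / (1 + [H⁺]/K2 + [H⁺]²/(K1K2)) = 1 / (1 + 10^+0.58 + 10^-1.90)
   = 1 / (1 + 3.8019 + 0.012589) = 1/4.8145 = 0.2077

α₂ = 0.208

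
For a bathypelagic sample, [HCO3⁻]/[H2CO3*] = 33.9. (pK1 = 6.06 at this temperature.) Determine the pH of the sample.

pH = 7.59

From K1 = [H⁺][HCO3⁻]/[H2CO3*]:  pH = pK1 + log₁₀([HCO3⁻]/[H2CO3*])
log₁₀(33.9) = +1.530
pH = 6.06 + (+1.530) = 7.59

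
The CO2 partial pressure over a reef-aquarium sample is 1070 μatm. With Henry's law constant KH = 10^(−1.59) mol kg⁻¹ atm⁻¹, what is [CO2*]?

KH = 10^(−1.59) = 2.570×10^-2 mol kg⁻¹ atm⁻¹
[CO2*] = KH · pCO2 = 2.570×10^-2 × 1070×10^-6 atm = 2.75×10^-5 mol/kg

[CO2*] = 27.5 μmol/kg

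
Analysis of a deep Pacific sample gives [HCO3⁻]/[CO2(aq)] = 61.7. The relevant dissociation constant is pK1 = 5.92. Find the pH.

From K1 = [H⁺][HCO3⁻]/[CO2(aq)]:  pH = pK1 + log₁₀([HCO3⁻]/[CO2(aq)])
log₁₀(61.7) = +1.790
pH = 5.92 + (+1.790) = 7.71

pH = 7.71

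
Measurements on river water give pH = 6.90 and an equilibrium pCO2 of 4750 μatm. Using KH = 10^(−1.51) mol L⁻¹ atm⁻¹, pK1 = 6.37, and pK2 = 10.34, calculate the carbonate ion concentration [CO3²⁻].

[CO3²⁻] = 0.181 μmol/L

[CO2*] = KH · pCO2 = 10^(−1.51) × 4750×10^-6 = 1.468×10^-4 mol/L
α₀ = 1/(1 + K1/[H⁺] + K1K2/[H⁺]²) = 1/(1 + 10^+0.53 + 10^-2.91) = 0.2278
DIC = [CO2*]/α₀ = 1.468×10^-4 / 0.2278 = 0.6444 mmol/L
[CO3²⁻] = α₂·DIC; α₂ = 0.0002803, so [CO3²⁻] = 0.0002803 × 0.6444 = 0.000181 mmol/L = 0.181 μmol/L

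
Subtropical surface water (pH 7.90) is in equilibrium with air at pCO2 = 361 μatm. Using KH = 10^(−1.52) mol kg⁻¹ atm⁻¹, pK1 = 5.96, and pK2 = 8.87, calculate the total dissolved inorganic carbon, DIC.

DIC = 1.06 mmol/kg

[CO2*] = KH · pCO2 = 10^(−1.52) × 361×10^-6 = 1.090×10^-5 mol/kg
α₀ = 1/(1 + K1/[H⁺] + K1K2/[H⁺]²) = 1/(1 + 10^+1.94 + 10^+0.97) = 0.01026
DIC = [CO2*]/α₀ = 1.090×10^-5 / 0.01026 = 1.06 mmol/kg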